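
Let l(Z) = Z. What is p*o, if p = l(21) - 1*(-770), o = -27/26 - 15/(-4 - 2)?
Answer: 15029/13 ≈ 1156.1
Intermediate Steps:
o = 19/13 (o = -27*1/26 - 15/(-6) = -27/26 - 15*(-1/6) = -27/26 + 5/2 = 19/13 ≈ 1.4615)
p = 791 (p = 21 - 1*(-770) = 21 + 770 = 791)
p*o = 791*(19/13) = 15029/13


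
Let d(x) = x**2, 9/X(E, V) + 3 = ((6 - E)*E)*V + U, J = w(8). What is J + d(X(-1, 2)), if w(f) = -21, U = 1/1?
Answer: -5295/256 ≈ -20.684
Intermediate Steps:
U = 1
J = -21
X(E, V) = 9/(-2 + E*V*(6 - E)) (X(E, V) = 9/(-3 + (((6 - E)*E)*V + 1)) = 9/(-3 + ((E*(6 - E))*V + 1)) = 9/(-3 + (E*V*(6 - E) + 1)) = 9/(-3 + (1 + E*V*(6 - E))) = 9/(-2 + E*V*(6 - E)))
J + d(X(-1, 2)) = -21 + (-9/(2 + 2*(-1)**2 - 6*(-1)*2))**2 = -21 + (-9/(2 + 2*1 + 12))**2 = -21 + (-9/(2 + 2 + 12))**2 = -21 + (-9/16)**2 = -21 + 81/256 = -5295/256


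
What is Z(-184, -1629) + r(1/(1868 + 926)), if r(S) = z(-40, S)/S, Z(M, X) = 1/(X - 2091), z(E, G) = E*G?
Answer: -148801/3720 ≈ -40.000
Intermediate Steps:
Z(M, X) = 1/(-2091 + X)
r(S) = -40 (r(S) = (-40*S)/S = -40)
Z(-184, -1629) + r(1/(1868 + 926)) = 1/(-2091 - 1629) - 40 = 1/(-3720) - 40 = -1/3720 - 40 = -148801/3720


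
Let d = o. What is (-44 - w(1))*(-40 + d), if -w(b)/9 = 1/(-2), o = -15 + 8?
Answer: 4559/2 ≈ 2279.5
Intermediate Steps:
o = -7
w(b) = 9/2 (w(b) = -9/(-2) = -9*(-½) = 9/2)
d = -7
(-44 - w(1))*(-40 + d) = (-44 - 1*9/2)*(-40 - 7) = (-44 - 9/2)*(-47) = -97/2*(-47) = 4559/2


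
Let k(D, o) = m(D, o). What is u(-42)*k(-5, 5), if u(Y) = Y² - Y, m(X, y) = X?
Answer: -9030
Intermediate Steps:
k(D, o) = D
u(-42)*k(-5, 5) = -42*(-1 - 42)*(-5) = -42*(-43)*(-5) = 1806*(-5) = -9030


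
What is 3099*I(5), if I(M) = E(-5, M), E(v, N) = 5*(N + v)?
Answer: 0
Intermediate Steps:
E(v, N) = 5*N + 5*v
I(M) = -25 + 5*M (I(M) = 5*M + 5*(-5) = 5*M - 25 = -25 + 5*M)
3099*I(5) = 3099*(-25 + 5*5) = 3099*(-25 + 25) = 3099*0 = 0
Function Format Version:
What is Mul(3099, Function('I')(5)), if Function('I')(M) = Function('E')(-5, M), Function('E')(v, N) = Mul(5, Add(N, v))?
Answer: 0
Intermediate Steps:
Function('E')(v, N) = Add(Mul(5, N), Mul(5, v))
Function('I')(M) = Add(-25, Mul(5, M)) (Function('I')(M) = Add(Mul(5, M), Mul(5, -5)) = Add(Mul(5, M), -25) = Add(-25, Mul(5, M)))
Mul(3099, Function('I')(5)) = Mul(3099, Add(-25, Mul(5, 5))) = Mul(3099, Add(-25, 25)) = Mul(3099, 0) = 0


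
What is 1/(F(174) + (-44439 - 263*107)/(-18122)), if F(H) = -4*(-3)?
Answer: 9061/145022 ≈ 0.062480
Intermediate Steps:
F(H) = 12
1/(F(174) + (-44439 - 263*107)/(-18122)) = 1/(12 + (-44439 - 263*107)/(-18122)) = 1/(12 + (-44439 - 28141)*(-1/18122)) = 1/(12 - 72580*(-1/18122)) = 1/(12 + 36290/9061) = 1/(145022/9061) = 9061/145022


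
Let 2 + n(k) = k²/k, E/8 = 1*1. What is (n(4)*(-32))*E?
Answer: -512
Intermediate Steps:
E = 8 (E = 8*(1*1) = 8*1 = 8)
n(k) = -2 + k (n(k) = -2 + k²/k = -2 + k)
(n(4)*(-32))*E = ((-2 + 4)*(-32))*8 = (2*(-32))*8 = -64*8 = -512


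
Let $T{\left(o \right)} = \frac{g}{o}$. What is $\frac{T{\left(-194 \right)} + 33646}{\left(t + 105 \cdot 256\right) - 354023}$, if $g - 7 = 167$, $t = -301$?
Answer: $- \frac{3263575}{31762068} \approx -0.10275$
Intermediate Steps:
$g = 174$ ($g = 7 + 167 = 174$)
$T{\left(o \right)} = \frac{174}{o}$
$\frac{T{\left(-194 \right)} + 33646}{\left(t + 105 \cdot 256\right) - 354023} = \frac{\frac{174}{-194} + 33646}{\left(-301 + 105 \cdot 256\right) - 354023} = \frac{174 \left(- \frac{1}{194}\right) + 33646}{\left(-301 + 26880\right) - 354023} = \frac{- \frac{87}{97} + 33646}{26579 - 354023} = \frac{3263575}{97 \left(-327444\right)} = \frac{3263575}{97} \left(- \frac{1}{327444}\right) = - \frac{3263575}{31762068}$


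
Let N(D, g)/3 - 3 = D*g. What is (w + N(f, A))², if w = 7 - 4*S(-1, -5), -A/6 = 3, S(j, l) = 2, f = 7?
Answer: 136900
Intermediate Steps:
A = -18 (A = -6*3 = -18)
N(D, g) = 9 + 3*D*g (N(D, g) = 9 + 3*(D*g) = 9 + 3*D*g)
w = -1 (w = 7 - 4*2 = 7 - 8 = -1)
(w + N(f, A))² = (-1 + (9 + 3*7*(-18)))² = (-1 + (9 - 378))² = (-1 - 369)² = (-370)² = 136900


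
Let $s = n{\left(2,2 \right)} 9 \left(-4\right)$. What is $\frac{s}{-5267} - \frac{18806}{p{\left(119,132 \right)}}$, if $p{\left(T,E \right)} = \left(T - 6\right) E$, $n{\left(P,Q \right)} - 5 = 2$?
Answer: $- \frac{47646185}{39281286} \approx -1.2129$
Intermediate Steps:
$n{\left(P,Q \right)} = 7$ ($n{\left(P,Q \right)} = 5 + 2 = 7$)
$s = -252$ ($s = 7 \cdot 9 \left(-4\right) = 63 \left(-4\right) = -252$)
$p{\left(T,E \right)} = E \left(-6 + T\right)$ ($p{\left(T,E \right)} = \left(-6 + T\right) E = E \left(-6 + T\right)$)
$\frac{s}{-5267} - \frac{18806}{p{\left(119,132 \right)}} = - \frac{252}{-5267} - \frac{18806}{132 \left(-6 + 119\right)} = \left(-252\right) \left(- \frac{1}{5267}\right) - \frac{18806}{132 \cdot 113} = \frac{252}{5267} - \frac{18806}{14916} = \frac{252}{5267} - \frac{9403}{7458} = - \frac{47646185}{39281286}$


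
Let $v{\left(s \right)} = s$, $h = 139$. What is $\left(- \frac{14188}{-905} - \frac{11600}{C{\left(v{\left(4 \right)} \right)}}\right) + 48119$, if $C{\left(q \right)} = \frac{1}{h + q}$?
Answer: $- \frac{1457652117}{905} \approx -1.6107 \cdot 10^{6}$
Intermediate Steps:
$C{\left(q \right)} = \frac{1}{139 + q}$
$\left(- \frac{14188}{-905} - \frac{11600}{C{\left(v{\left(4 \right)} \right)}}\right) + 48119 = \left(- \frac{14188}{-905} - \frac{11600}{\frac{1}{139 + 4}}\right) + 48119 = \left(\left(-14188\right) \left(- \frac{1}{905}\right) - \frac{11600}{\frac{1}{143}}\right) + 48119 = \left(\frac{14188}{905} - 11600 \frac{1}{\frac{1}{143}}\right) + 48119 = \left(\frac{14188}{905} - 1658800\right) + 48119 = - \frac{1501199812}{905} + 48119 = - \frac{1457652117}{905}$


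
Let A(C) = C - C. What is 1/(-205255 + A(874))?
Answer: -1/205255 ≈ -4.8720e-6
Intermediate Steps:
A(C) = 0
1/(-205255 + A(874)) = 1/(-205255 + 0) = 1/(-205255) = -1/205255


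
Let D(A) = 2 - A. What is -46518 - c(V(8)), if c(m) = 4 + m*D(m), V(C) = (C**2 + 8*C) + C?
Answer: -28298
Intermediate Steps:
V(C) = C**2 + 9*C
c(m) = 4 + m*(2 - m)
-46518 - c(V(8)) = -46518 - (4 - 8*(9 + 8)*(-2 + 8*(9 + 8))) = -46518 - (4 - 8*17*(-2 + 8*17)) = -46518 - (4 - 1*136*(-2 + 136)) = -46518 - (4 - 1*136*134) = -46518 - (4 - 18224) = -46518 - 1*(-18220) = -46518 + 18220 = -28298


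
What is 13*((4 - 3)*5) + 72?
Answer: 137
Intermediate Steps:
13*((4 - 3)*5) + 72 = 13*(1*5) + 72 = 13*5 + 72 = 65 + 72 = 137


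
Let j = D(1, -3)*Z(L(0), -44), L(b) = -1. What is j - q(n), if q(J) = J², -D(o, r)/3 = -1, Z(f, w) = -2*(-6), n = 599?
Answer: -358765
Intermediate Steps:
Z(f, w) = 12
D(o, r) = 3 (D(o, r) = -3*(-1) = 3)
j = 36 (j = 3*12 = 36)
j - q(n) = 36 - 1*599² = 36 - 1*358801 = 36 - 358801 = -358765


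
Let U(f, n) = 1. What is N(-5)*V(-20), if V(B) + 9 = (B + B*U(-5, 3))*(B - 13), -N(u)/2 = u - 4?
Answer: 23598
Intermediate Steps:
N(u) = 8 - 2*u (N(u) = -2*(u - 4) = -2*(-4 + u) = 8 - 2*u)
V(B) = -9 + 2*B*(-13 + B) (V(B) = -9 + (B + B*1)*(B - 13) = -9 + (B + B)*(-13 + B) = -9 + (2*B)*(-13 + B) = -9 + 2*B*(-13 + B))
N(-5)*V(-20) = (8 - 2*(-5))*(-9 - 26*(-20) + 2*(-20)²) = (8 + 10)*(-9 + 520 + 2*400) = 18*(-9 + 520 + 800) = 18*1311 = 23598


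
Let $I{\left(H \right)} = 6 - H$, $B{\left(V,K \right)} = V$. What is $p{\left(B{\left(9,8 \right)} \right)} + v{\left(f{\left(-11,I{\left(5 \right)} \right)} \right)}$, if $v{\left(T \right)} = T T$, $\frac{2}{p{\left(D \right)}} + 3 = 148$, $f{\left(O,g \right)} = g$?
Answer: $\frac{147}{145} \approx 1.0138$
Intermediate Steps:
$p{\left(D \right)} = \frac{2}{145}$ ($p{\left(D \right)} = \frac{2}{-3 + 148} = \frac{2}{145}$)
$v{\left(T \right)} = T^{2}$
$p{\left(B{\left(9,8 \right)} \right)} + v{\left(f{\left(-11,I{\left(5 \right)} \right)} \right)} = \frac{2}{145} + \left(6 - 5\right)^{2} = \frac{2}{145} + 1^{2} = \frac{2}{145} + 1 = \frac{147}{145}$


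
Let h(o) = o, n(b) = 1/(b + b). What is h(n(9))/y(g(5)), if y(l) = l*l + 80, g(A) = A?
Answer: 1/1890 ≈ 0.00052910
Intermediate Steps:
n(b) = 1/(2*b)
y(l) = 80 + l**2 (y(l) = l**2 + 80 = 80 + l**2)
h(n(9))/y(g(5)) = ((1/2)/9)/(80 + 5**2) = ((1/2)*(1/9))/(80 + 25) = (1/18)/105 = (1/18)*(1/105) = 1/1890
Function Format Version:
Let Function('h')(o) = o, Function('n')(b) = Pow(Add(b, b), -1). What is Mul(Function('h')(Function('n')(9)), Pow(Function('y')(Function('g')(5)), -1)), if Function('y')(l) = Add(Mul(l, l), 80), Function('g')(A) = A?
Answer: Rational(1, 1890) ≈ 0.00052910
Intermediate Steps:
Function('n')(b) = Mul(Rational(1, 2), Pow(b, -1)) (Function('n')(b) = Pow(Mul(2, b), -1) = Mul(Rational(1, 2), Pow(b, -1)))
Function('y')(l) = Add(80, Pow(l, 2)) (Function('y')(l) = Add(Pow(l, 2), 80) = Add(80, Pow(l, 2)))
Mul(Function('h')(Function('n')(9)), Pow(Function('y')(Function('g')(5)), -1)) = Mul(Mul(Rational(1, 2), Pow(9, -1)), Pow(Add(80, Pow(5, 2)), -1)) = Mul(Mul(Rational(1, 2), Rational(1, 9)), Pow(Add(80, 25), -1)) = Mul(Rational(1, 18), Pow(105, -1)) = Mul(Rational(1, 18), Rational(1, 105)) = Rational(1, 1890)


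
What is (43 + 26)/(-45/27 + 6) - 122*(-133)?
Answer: 211145/13 ≈ 16242.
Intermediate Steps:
(43 + 26)/(-45/27 + 6) - 122*(-133) = 69/(-45*1/27 + 6) + 16226 = 69/(-5/3 + 6) + 16226 = 69/(13/3) + 16226 = 69*(3/13) + 16226 = 207/13 + 16226 = 211145/13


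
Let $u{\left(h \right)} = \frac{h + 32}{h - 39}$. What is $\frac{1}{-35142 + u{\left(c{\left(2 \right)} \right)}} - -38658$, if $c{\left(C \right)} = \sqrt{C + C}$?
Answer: $\frac{50266533467}{1300288} \approx 38658.0$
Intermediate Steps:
$c{\left(C \right)} = \sqrt{2} \sqrt{C}$ ($c{\left(C \right)} = \sqrt{2 C} = \sqrt{2} \sqrt{C}$)
$u{\left(h \right)} = \frac{32 + h}{-39 + h}$ ($u{\left(h \right)} = \frac{32 + h}{h + \left(-41 + 2\right)} = \frac{32 + h}{h - 39} = \frac{32 + h}{-39 + h}$)
$\frac{1}{-35142 + u{\left(c{\left(2 \right)} \right)}} - -38658 = \frac{1}{-35142 + \frac{32 + \sqrt{2} \sqrt{2}}{-39 + \sqrt{2} \sqrt{2}}} - -38658 = \frac{1}{-35142 + \frac{32 + 2}{-39 + 2}} + 38658 = \frac{1}{-35142 + \frac{1}{-37} \cdot 34} + 38658 = \frac{1}{-35142 - \frac{34}{37}} + 38658 = \frac{1}{- \frac{1300288}{37}} + 38658 = - \frac{37}{1300288} + 38658 = \frac{50266533467}{1300288}$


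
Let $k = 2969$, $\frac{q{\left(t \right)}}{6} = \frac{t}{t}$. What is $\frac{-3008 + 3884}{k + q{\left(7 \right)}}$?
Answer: $\frac{876}{2975} \approx 0.29445$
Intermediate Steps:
$q{\left(t \right)} = 6$ ($q{\left(t \right)} = 6 \frac{t}{t} = 6 \cdot 1 = 6$)
$\frac{-3008 + 3884}{k + q{\left(7 \right)}} = \frac{-3008 + 3884}{2969 + 6} = \frac{876}{2975}$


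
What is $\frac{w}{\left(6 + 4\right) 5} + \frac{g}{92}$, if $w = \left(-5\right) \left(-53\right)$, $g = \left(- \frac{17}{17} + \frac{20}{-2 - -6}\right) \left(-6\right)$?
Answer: $\frac{1159}{230} \approx 5.0391$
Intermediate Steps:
$g = -24$ ($g = \left(\left(-17\right) \frac{1}{17} + \frac{20}{-2 + 6}\right) \left(-6\right) = \left(-1 + \frac{20}{4}\right) \left(-6\right) = \left(-1 + 20 \cdot \frac{1}{4}\right) \left(-6\right) = \left(-1 + 5\right) \left(-6\right) = 4 \left(-6\right) = -24$)
$w = 265$
$\frac{w}{\left(6 + 4\right) 5} + \frac{g}{92} = \frac{265}{\left(6 + 4\right) 5} - \frac{24}{92} = \frac{265}{10 \cdot 5} - \frac{6}{23} = \frac{265}{50} - \frac{6}{23} = 265 \cdot \frac{1}{50} - \frac{6}{23} = \frac{53}{10} - \frac{6}{23} = \frac{1159}{230}$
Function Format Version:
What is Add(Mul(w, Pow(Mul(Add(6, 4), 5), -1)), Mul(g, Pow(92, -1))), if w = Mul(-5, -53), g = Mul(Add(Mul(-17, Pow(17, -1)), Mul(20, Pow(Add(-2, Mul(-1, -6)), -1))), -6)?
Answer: Rational(1159, 230) ≈ 5.0391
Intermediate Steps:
g = -24 (g = Mul(Add(Mul(-17, Rational(1, 17)), Mul(20, Pow(Add(-2, 6), -1))), -6) = Mul(Add(-1, Mul(20, Pow(4, -1))), -6) = Mul(Add(-1, Mul(20, Rational(1, 4))), -6) = Mul(Add(-1, 5), -6) = Mul(4, -6) = -24)
w = 265
Add(Mul(w, Pow(Mul(Add(6, 4), 5), -1)), Mul(g, Pow(92, -1))) = Add(Mul(265, Pow(Mul(Add(6, 4), 5), -1)), Mul(-24, Pow(92, -1))) = Add(Mul(265, Pow(Mul(10, 5), -1)), Mul(-24, Rational(1, 92))) = Add(Mul(265, Pow(50, -1)), Rational(-6, 23)) = Add(Mul(265, Rational(1, 50)), Rational(-6, 23)) = Add(Rational(53, 10), Rational(-6, 23)) = Rational(1159, 230)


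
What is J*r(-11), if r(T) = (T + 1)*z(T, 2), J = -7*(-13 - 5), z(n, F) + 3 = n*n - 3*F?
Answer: -141120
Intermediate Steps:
z(n, F) = -3 + n² - 3*F (z(n, F) = -3 + (n*n - 3*F) = -3 + (n² - 3*F) = -3 + n² - 3*F)
J = 126 (J = -7*(-18) = 126)
r(T) = (1 + T)*(-9 + T²) (r(T) = (T + 1)*(-3 + T² - 3*2) = (1 + T)*(-3 + T² - 6) = (1 + T)*(-9 + T²))
J*r(-11) = 126*((1 - 11)*(-9 + (-11)²)) = 126*(-10*(-9 + 121)) = 126*(-10*112) = 126*(-1120) = -141120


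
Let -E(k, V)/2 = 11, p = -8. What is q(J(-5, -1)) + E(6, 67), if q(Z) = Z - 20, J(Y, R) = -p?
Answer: -34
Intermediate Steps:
E(k, V) = -22 (E(k, V) = -2*11 = -22)
J(Y, R) = 8 (J(Y, R) = -1*(-8) = 8)
q(Z) = -20 + Z
q(J(-5, -1)) + E(6, 67) = (-20 + 8) - 22 = -12 - 22 = -34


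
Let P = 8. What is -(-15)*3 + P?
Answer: 53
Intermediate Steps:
-(-15)*3 + P = -(-15)*3 + 8 = -3*(-15) + 8 = 45 + 8 = 53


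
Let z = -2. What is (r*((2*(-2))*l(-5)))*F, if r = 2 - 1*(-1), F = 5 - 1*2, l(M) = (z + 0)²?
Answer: -144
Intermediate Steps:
l(M) = 4 (l(M) = (-2 + 0)² = (-2)² = 4)
F = 3 (F = 5 - 2 = 3)
r = 3 (r = 2 + 1 = 3)
(r*((2*(-2))*l(-5)))*F = (3*((2*(-2))*4))*3 = (3*(-4*4))*3 = (3*(-16))*3 = -48*3 = -144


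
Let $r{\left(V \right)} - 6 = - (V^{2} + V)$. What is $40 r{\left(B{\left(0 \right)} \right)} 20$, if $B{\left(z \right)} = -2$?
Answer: $3200$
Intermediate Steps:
$r{\left(V \right)} = 6 - V - V^{2}$ ($r{\left(V \right)} = 6 - \left(V^{2} + V\right) = 6 - \left(V + V^{2}\right) = 6 - V - V^{2}$)
$40 r{\left(B{\left(0 \right)} \right)} 20 = 40 \left(6 - -2 - \left(-2\right)^{2}\right) 20 = 40 \left(6 + 2 - 4\right) 20 = 40 \cdot 4 \cdot 20 = 160 \cdot 20 = 3200$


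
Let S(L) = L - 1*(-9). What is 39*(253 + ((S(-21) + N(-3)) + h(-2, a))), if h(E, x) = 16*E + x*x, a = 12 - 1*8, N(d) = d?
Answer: 8658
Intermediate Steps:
S(L) = 9 + L (S(L) = L + 9 = 9 + L)
a = 4 (a = 12 - 8 = 4)
h(E, x) = x**2 + 16*E (h(E, x) = 16*E + x**2 = x**2 + 16*E)
39*(253 + ((S(-21) + N(-3)) + h(-2, a))) = 39*(253 + (((9 - 21) - 3) + (4**2 + 16*(-2)))) = 39*(253 + ((-12 - 3) + (16 - 32))) = 39*(253 + (-15 - 16)) = 39*(253 - 31) = 39*222 = 8658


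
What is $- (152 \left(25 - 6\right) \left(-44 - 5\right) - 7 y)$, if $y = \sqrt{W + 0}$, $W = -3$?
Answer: $141512 + 7 i \sqrt{3} \approx 1.4151 \cdot 10^{5} + 12.124 i$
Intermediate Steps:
$y = i \sqrt{3}$ ($y = \sqrt{-3 + 0} = \sqrt{-3} = i \sqrt{3} \approx 1.732 i$)
$- (152 \left(25 - 6\right) \left(-44 - 5\right) - 7 y) = - (152 \left(25 - 6\right) \left(-44 - 5\right) - 7 i \sqrt{3}) = - (152 \cdot 19 \left(-49\right) - 7 i \sqrt{3}) = - (152 \left(-931\right) - 7 i \sqrt{3}) = - (-141512 - 7 i \sqrt{3}) = 141512 + 7 i \sqrt{3}$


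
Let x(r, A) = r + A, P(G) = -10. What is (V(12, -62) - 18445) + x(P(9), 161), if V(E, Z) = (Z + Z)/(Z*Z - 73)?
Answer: -68986798/3771 ≈ -18294.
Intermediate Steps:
x(r, A) = A + r
V(E, Z) = 2*Z/(-73 + Z²) (V(E, Z) = (2*Z)/(Z² - 73) = (2*Z)/(-73 + Z²) = 2*Z/(-73 + Z²))
(V(12, -62) - 18445) + x(P(9), 161) = (2*(-62)/(-73 + (-62)²) - 18445) + (161 - 10) = (2*(-62)/(-73 + 3844) - 18445) + 151 = (2*(-62)/3771 - 18445) + 151 = (2*(-62)*(1/3771) - 18445) + 151 = (-124/3771 - 18445) + 151 = -69556219/3771 + 151 = -68986798/3771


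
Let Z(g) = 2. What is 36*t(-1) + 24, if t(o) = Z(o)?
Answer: 96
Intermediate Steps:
t(o) = 2
36*t(-1) + 24 = 36*2 + 24 = 72 + 24 = 96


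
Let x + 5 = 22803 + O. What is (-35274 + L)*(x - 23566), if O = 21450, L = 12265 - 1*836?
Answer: -493162290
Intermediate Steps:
L = 11429 (L = 12265 - 836 = 11429)
x = 44248 (x = -5 + (22803 + 21450) = -5 + 44253 = 44248)
(-35274 + L)*(x - 23566) = (-35274 + 11429)*(44248 - 23566) = -23845*20682 = -493162290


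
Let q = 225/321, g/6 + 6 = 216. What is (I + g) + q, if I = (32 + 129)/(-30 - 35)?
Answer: 8750948/6955 ≈ 1258.2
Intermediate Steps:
g = 1260 (g = -36 + 6*216 = -36 + 1296 = 1260)
q = 75/107 (q = 225*(1/321) = 75/107 ≈ 0.70093)
I = -161/65 (I = 161/(-65) = 161*(-1/65) = -161/65 ≈ -2.4769)
(I + g) + q = (-161/65 + 1260) + 75/107 = 81739/65 + 75/107 = 8750948/6955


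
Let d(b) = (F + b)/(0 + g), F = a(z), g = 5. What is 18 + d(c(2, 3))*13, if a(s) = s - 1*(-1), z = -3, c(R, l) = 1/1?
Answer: 77/5 ≈ 15.400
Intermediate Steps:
c(R, l) = 1
a(s) = 1 + s (a(s) = s + 1 = 1 + s)
F = -2 (F = 1 - 3 = -2)
d(b) = -2/5 + b/5 (d(b) = (-2 + b)/(0 + 5) = (-2 + b)/5 = (-2 + b)*(1/5) = -2/5 + b/5)
18 + d(c(2, 3))*13 = 18 + (-2/5 + (1/5)*1)*13 = 18 + (-2/5 + 1/5)*13 = 18 - 1/5*13 = 18 - 13/5 = 77/5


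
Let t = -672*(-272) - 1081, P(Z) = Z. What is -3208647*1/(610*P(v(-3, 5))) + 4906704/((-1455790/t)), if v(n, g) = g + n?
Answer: -109237777724877/177606380 ≈ -6.1506e+5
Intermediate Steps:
t = 181703 (t = 182784 - 1081 = 181703)
-3208647*1/(610*P(v(-3, 5))) + 4906704/((-1455790/t)) = -3208647*1/(610*(5 - 3)) + 4906704/((-1455790/181703)) = -3208647/(610*2) + 4906704/((-1455790*1/181703)) = -3208647/1220 + 4906704/(-1455790/181703) = -3208647*1/1220 + 4906704*(-181703/1455790) = -3208647/1220 - 445781418456/727895 = -109237777724877/177606380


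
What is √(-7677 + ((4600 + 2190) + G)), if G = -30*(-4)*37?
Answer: √3553 ≈ 59.607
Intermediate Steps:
G = 4440 (G = 120*37 = 4440)
√(-7677 + ((4600 + 2190) + G)) = √(-7677 + ((4600 + 2190) + 4440)) = √(-7677 + (6790 + 4440)) = √(-7677 + 11230) = √3553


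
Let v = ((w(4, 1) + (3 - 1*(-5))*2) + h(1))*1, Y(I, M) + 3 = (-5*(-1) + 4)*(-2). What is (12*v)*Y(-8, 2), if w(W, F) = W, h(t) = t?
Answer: -5292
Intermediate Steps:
Y(I, M) = -21 (Y(I, M) = -3 + (-5*(-1) + 4)*(-2) = -3 + (5 + 4)*(-2) = -3 + 9*(-2) = -3 - 18 = -21)
v = 21 (v = ((4 + (3 - 1*(-5))*2) + 1)*1 = ((4 + (3 + 5)*2) + 1)*1 = ((4 + 8*2) + 1)*1 = ((4 + 16) + 1)*1 = (20 + 1)*1 = 21*1 = 21)
(12*v)*Y(-8, 2) = (12*21)*(-21) = 252*(-21) = -5292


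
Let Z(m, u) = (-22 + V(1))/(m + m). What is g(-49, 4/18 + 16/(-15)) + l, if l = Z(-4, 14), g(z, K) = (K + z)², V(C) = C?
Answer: 40290917/16200 ≈ 2487.1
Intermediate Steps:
Z(m, u) = -21/(2*m) (Z(m, u) = (-22 + 1)/(m + m) = -21*1/(2*m) = -21/(2*m))
l = 21/8 (l = -21/2/(-4) = -21/2*(-¼) = 21/8 ≈ 2.6250)
g(-49, 4/18 + 16/(-15)) + l = ((4/18 + 16/(-15)) - 49)² + 21/8 = ((4*(1/18) + 16*(-1/15)) - 49)² + 21/8 = ((2/9 - 16/15) - 49)² + 21/8 = (-38/45 - 49)² + 21/8 = (-2243/45)² + 21/8 = 5031049/2025 + 21/8 = 40290917/16200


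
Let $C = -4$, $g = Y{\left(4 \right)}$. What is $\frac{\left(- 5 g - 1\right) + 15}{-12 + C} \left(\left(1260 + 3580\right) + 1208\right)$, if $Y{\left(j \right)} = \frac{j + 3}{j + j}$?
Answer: $- \frac{14553}{4} \approx -3638.3$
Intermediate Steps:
$Y{\left(j \right)} = \frac{3 + j}{2 j}$
$g = \frac{7}{8}$ ($g = \frac{3 + 4}{2 \cdot 4} = \frac{1}{2} \cdot \frac{1}{4} \cdot 7 = \frac{7}{8} \approx 0.875$)
$\frac{\left(- 5 g - 1\right) + 15}{-12 + C} \left(\left(1260 + 3580\right) + 1208\right) = \frac{\left(\left(-5\right) \frac{7}{8} - 1\right) + 15}{-12 - 4} \left(\left(1260 + 3580\right) + 1208\right) = \frac{\left(- \frac{35}{8} - 1\right) + 15}{-16} \left(4840 + 1208\right) = \left(- \frac{43}{8} + 15\right) \left(- \frac{1}{16}\right) 6048 = \frac{77}{8} \left(- \frac{1}{16}\right) 6048 = \left(- \frac{77}{128}\right) 6048 = - \frac{14553}{4}$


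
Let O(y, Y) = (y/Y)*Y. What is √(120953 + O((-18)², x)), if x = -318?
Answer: √121277 ≈ 348.25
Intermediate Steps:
O(y, Y) = y
√(120953 + O((-18)², x)) = √(120953 + (-18)²) = √(120953 + 324) = √121277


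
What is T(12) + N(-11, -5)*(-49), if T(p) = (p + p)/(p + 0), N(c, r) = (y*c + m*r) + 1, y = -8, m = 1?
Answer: -4114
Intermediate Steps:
N(c, r) = 1 + r - 8*c (N(c, r) = (-8*c + 1*r) + 1 = (-8*c + r) + 1 = (r - 8*c) + 1 = 1 + r - 8*c)
T(p) = 2 (T(p) = (2*p)/p = 2)
T(12) + N(-11, -5)*(-49) = 2 + (1 - 5 - 8*(-11))*(-49) = 2 + (1 - 5 + 88)*(-49) = 2 + 84*(-49) = 2 - 4116 = -4114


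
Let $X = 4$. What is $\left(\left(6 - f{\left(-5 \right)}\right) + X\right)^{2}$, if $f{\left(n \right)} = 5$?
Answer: $25$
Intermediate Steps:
$\left(\left(6 - f{\left(-5 \right)}\right) + X\right)^{2} = \left(\left(6 - 5\right) + 4\right)^{2} = \left(1 + 4\right)^{2} = 5^{2} = 25$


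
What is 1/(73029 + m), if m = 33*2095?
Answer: 1/142164 ≈ 7.0341e-6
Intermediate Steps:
m = 69135
1/(73029 + m) = 1/(73029 + 69135) = 1/142164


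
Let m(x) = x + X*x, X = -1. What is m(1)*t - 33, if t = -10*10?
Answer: -33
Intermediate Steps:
t = -100
m(x) = 0 (m(x) = x - x = 0)
m(1)*t - 33 = 0*(-100) - 33 = 0 - 33 = -33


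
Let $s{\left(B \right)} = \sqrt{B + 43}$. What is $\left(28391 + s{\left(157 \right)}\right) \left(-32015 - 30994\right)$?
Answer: $-1788888519 - 630090 \sqrt{2} \approx -1.7898 \cdot 10^{9}$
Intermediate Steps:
$s{\left(B \right)} = \sqrt{43 + B}$
$\left(28391 + s{\left(157 \right)}\right) \left(-32015 - 30994\right) = \left(28391 + \sqrt{43 + 157}\right) \left(-32015 - 30994\right) = \left(28391 + \sqrt{200}\right) \left(-63009\right) = \left(28391 + 10 \sqrt{2}\right) \left(-63009\right) = -1788888519 - 630090 \sqrt{2}$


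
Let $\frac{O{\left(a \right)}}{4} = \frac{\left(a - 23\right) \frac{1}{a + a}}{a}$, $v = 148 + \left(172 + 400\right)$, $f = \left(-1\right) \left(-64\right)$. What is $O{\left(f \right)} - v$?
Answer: $- \frac{1474519}{2048} \approx -719.98$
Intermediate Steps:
$f = 64$
$v = 720$ ($v = 148 + 572 = 720$)
$O{\left(a \right)} = \frac{2 \left(-23 + a\right)}{a^{2}}$ ($O{\left(a \right)} = 4 \frac{\left(a - 23\right) \frac{1}{a + a}}{a} = 4 \frac{\left(-23 + a\right) \frac{1}{2 a}}{a} = 4 \frac{\frac{1}{2} \frac{1}{a} \left(-23 + a\right)}{a} = 4 \frac{-23 + a}{2 a^{2}} = \frac{2 \left(-23 + a\right)}{a^{2}}$)
$O{\left(f \right)} - v = \frac{2 \left(-23 + 64\right)}{4096} - 720 = 2 \cdot \frac{1}{4096} \cdot 41 - 720 = \frac{41}{2048} - 720 = - \frac{1474519}{2048}$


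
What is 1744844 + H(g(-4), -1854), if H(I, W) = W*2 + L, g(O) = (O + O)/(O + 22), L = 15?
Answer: 1741151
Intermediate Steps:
g(O) = 2*O/(22 + O) (g(O) = (2*O)/(22 + O) = 2*O/(22 + O))
H(I, W) = 15 + 2*W (H(I, W) = W*2 + 15 = 2*W + 15 = 15 + 2*W)
1744844 + H(g(-4), -1854) = 1744844 + (15 + 2*(-1854)) = 1744844 + (15 - 3708) = 1744844 - 3693 = 1741151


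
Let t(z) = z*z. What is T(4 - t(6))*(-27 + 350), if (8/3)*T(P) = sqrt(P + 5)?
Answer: 2907*I*sqrt(3)/8 ≈ 629.38*I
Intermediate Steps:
t(z) = z**2
T(P) = 3*sqrt(5 + P)/8 (T(P) = 3*sqrt(P + 5)/8 = 3*sqrt(5 + P)/8)
T(4 - t(6))*(-27 + 350) = (3*sqrt(5 + (4 - 1*6**2))/8)*(-27 + 350) = (3*sqrt(5 + (4 - 1*36))/8)*323 = (3*sqrt(5 + (4 - 36))/8)*323 = (3*sqrt(5 - 32)/8)*323 = (3*sqrt(-27)/8)*323 = (3*(3*I*sqrt(3))/8)*323 = (9*I*sqrt(3)/8)*323 = 2907*I*sqrt(3)/8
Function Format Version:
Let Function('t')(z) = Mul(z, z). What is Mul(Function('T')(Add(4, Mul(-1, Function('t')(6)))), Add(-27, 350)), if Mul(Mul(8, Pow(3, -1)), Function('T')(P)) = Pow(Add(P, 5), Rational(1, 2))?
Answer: Mul(Rational(2907, 8), I, Pow(3, Rational(1, 2))) ≈ Mul(629.38, I)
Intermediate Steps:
Function('t')(z) = Pow(z, 2)
Function('T')(P) = Mul(Rational(3, 8), Pow(Add(5, P), Rational(1, 2))) (Function('T')(P) = Mul(Rational(3, 8), Pow(Add(P, 5), Rational(1, 2))) = Mul(Rational(3, 8), Pow(Add(5, P), Rational(1, 2))))
Mul(Function('T')(Add(4, Mul(-1, Function('t')(6)))), Add(-27, 350)) = Mul(Mul(Rational(3, 8), Pow(Add(5, Add(4, Mul(-1, Pow(6, 2)))), Rational(1, 2))), Add(-27, 350)) = Mul(Mul(Rational(3, 8), Pow(Add(5, Add(4, Mul(-1, 36))), Rational(1, 2))), 323) = Mul(Mul(Rational(3, 8), Pow(Add(5, Add(4, -36)), Rational(1, 2))), 323) = Mul(Mul(Rational(3, 8), Pow(Add(5, -32), Rational(1, 2))), 323) = Mul(Mul(Rational(3, 8), Pow(-27, Rational(1, 2))), 323) = Mul(Mul(Rational(3, 8), Mul(3, I, Pow(3, Rational(1, 2)))), 323) = Mul(Mul(Rational(9, 8), I, Pow(3, Rational(1, 2))), 323) = Mul(Rational(2907, 8), I, Pow(3, Rational(1, 2)))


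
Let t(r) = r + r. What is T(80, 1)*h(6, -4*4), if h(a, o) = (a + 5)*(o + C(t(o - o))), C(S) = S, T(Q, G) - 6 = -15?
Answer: 1584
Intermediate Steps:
T(Q, G) = -9 (T(Q, G) = 6 - 15 = -9)
t(r) = 2*r
h(a, o) = o*(5 + a) (h(a, o) = (a + 5)*(o + 2*(o - o)) = (5 + a)*(o + 2*0) = (5 + a)*(o + 0) = (5 + a)*o = o*(5 + a))
T(80, 1)*h(6, -4*4) = -9*(-4*4)*(5 + 6) = -(-144)*11 = -9*(-176) = 1584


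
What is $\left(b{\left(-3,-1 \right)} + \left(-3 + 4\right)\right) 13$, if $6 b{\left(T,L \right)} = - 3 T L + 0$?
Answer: $- \frac{13}{2} \approx -6.5$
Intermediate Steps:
$b{\left(T,L \right)} = - \frac{L T}{2}$ ($b{\left(T,L \right)} = \frac{- 3 T L + 0}{6} = \frac{- 3 L T + 0}{6} = \frac{\left(-3\right) L T}{6} = - \frac{L T}{2}$)
$\left(b{\left(-3,-1 \right)} + \left(-3 + 4\right)\right) 13 = \left(\left(- \frac{1}{2}\right) \left(-1\right) \left(-3\right) + \left(-3 + 4\right)\right) 13 = \left(- \frac{3}{2} + 1\right) 13 = \left(- \frac{1}{2}\right) 13 = - \frac{13}{2}$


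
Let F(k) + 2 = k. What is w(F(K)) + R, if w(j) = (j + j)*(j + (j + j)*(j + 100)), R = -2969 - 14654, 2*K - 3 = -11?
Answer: -4015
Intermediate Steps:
K = -4 (K = 3/2 + (½)*(-11) = 3/2 - 11/2 = -4)
F(k) = -2 + k
R = -17623
w(j) = 2*j*(j + 2*j*(100 + j)) (w(j) = (2*j)*(j + (2*j)*(100 + j)) = (2*j)*(j + 2*j*(100 + j)) = 2*j*(j + 2*j*(100 + j)))
w(F(K)) + R = (-2 - 4)²*(402 + 4*(-2 - 4)) - 17623 = (-6)²*(402 + 4*(-6)) - 17623 = 36*(402 - 24) - 17623 = 36*378 - 17623 = 13608 - 17623 = -4015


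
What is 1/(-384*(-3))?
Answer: 1/1152 ≈ 0.00086806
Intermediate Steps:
1/(-384*(-3)) = 1/1152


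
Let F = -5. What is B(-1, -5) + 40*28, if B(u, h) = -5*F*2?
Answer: 1170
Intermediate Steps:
B(u, h) = 50 (B(u, h) = -5*(-5)*2 = 25*2 = 50)
B(-1, -5) + 40*28 = 50 + 40*28 = 50 + 1120 = 1170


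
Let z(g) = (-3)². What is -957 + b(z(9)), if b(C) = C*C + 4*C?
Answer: -840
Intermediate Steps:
z(g) = 9
b(C) = C² + 4*C
-957 + b(z(9)) = -957 + 9*(4 + 9) = -957 + 9*13 = -957 + 117 = -840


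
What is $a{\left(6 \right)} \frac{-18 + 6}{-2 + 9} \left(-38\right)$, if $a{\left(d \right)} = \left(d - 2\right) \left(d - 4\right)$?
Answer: $\frac{3648}{7} \approx 521.14$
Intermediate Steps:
$a{\left(d \right)} = \left(-4 + d\right) \left(-2 + d\right)$ ($a{\left(d \right)} = \left(-2 + d\right) \left(-4 + d\right) = \left(-4 + d\right) \left(-2 + d\right)$)
$a{\left(6 \right)} \frac{-18 + 6}{-2 + 9} \left(-38\right) = \left(8 + 6^{2} - 36\right) \frac{-18 + 6}{-2 + 9} \left(-38\right) = \left(8 + 36 - 36\right) \left(- \frac{12}{7}\right) \left(-38\right) = 8 \left(\left(-12\right) \frac{1}{7}\right) \left(-38\right) = 8 \left(- \frac{12}{7}\right) \left(-38\right) = \left(- \frac{96}{7}\right) \left(-38\right) = \frac{3648}{7}$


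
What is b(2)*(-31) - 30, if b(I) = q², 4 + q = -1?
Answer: -805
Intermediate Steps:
q = -5 (q = -4 - 1 = -5)
b(I) = 25 (b(I) = (-5)² = 25)
b(2)*(-31) - 30 = 25*(-31) - 30 = -775 - 30 = -805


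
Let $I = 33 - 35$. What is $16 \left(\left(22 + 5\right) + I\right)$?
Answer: $400$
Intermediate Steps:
$I = -2$
$16 \left(\left(22 + 5\right) + I\right) = 16 \left(\left(22 + 5\right) - 2\right) = 16 \left(27 - 2\right) = 16 \cdot 25 = 400$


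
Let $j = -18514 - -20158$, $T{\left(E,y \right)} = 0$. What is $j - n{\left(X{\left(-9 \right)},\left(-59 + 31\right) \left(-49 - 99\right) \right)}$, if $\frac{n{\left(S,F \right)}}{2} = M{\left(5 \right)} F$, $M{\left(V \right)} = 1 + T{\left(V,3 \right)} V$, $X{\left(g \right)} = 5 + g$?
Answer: $-6644$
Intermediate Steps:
$M{\left(V \right)} = 1$ ($M{\left(V \right)} = 1 + 0 V = 1 + 0 = 1$)
$n{\left(S,F \right)} = 2 F$ ($n{\left(S,F \right)} = 2 \cdot 1 F = 2 F$)
$j = 1644$ ($j = -18514 + 20158 = 1644$)
$j - n{\left(X{\left(-9 \right)},\left(-59 + 31\right) \left(-49 - 99\right) \right)} = 1644 - 2 \left(-59 + 31\right) \left(-49 - 99\right) = 1644 - 2 \left(\left(-28\right) \left(-148\right)\right) = 1644 - 2 \cdot 4144 = 1644 - 8288 = -6644$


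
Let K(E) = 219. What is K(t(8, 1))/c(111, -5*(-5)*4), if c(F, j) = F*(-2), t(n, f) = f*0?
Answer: -73/74 ≈ -0.98649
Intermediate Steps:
t(n, f) = 0
c(F, j) = -2*F
K(t(8, 1))/c(111, -5*(-5)*4) = 219/((-2*111)) = 219/(-222) = 219*(-1/222) = -73/74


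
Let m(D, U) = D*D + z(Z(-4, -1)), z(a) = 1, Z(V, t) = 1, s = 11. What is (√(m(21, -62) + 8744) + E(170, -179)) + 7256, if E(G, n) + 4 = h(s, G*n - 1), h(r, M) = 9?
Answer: 7261 + √9186 ≈ 7356.8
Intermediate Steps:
E(G, n) = 5 (E(G, n) = -4 + 9 = 5)
m(D, U) = 1 + D² (m(D, U) = D*D + 1 = D² + 1 = 1 + D²)
(√(m(21, -62) + 8744) + E(170, -179)) + 7256 = (√((1 + 21²) + 8744) + 5) + 7256 = (√((1 + 441) + 8744) + 5) + 7256 = (√(442 + 8744) + 5) + 7256 = (√9186 + 5) + 7256 = (5 + √9186) + 7256 = 7261 + √9186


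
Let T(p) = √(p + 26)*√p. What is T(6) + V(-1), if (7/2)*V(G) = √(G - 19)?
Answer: 8*√3 + 4*I*√5/7 ≈ 13.856 + 1.2778*I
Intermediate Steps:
V(G) = 2*√(-19 + G)/7 (V(G) = 2*√(G - 19)/7 = 2*√(-19 + G)/7)
T(p) = √p*√(26 + p) (T(p) = √(26 + p)*√p = √p*√(26 + p))
T(6) + V(-1) = √6*√(26 + 6) + 2*√(-19 - 1)/7 = √6*√32 + 2*√(-20)/7 = √6*(4*√2) + 2*(2*I*√5)/7 = 8*√3 + 4*I*√5/7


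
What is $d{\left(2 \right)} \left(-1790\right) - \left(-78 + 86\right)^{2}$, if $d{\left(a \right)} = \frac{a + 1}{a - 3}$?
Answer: $5306$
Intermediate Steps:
$d{\left(a \right)} = \frac{1 + a}{-3 + a}$
$d{\left(2 \right)} \left(-1790\right) - \left(-78 + 86\right)^{2} = \frac{1 + 2}{-3 + 2} \left(-1790\right) - \left(-78 + 86\right)^{2} = \frac{1}{-1} \cdot 3 \left(-1790\right) - 8^{2} = \left(-1\right) 3 \left(-1790\right) - 64 = \left(-3\right) \left(-1790\right) - 64 = 5370 - 64 = 5306$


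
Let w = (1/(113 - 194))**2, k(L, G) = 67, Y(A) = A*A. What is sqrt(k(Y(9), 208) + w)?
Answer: 2*sqrt(109897)/81 ≈ 8.1854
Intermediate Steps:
Y(A) = A**2
w = 1/6561 (w = (1/(-81))**2 = (-1/81)**2 = 1/6561 ≈ 0.00015242)
sqrt(k(Y(9), 208) + w) = sqrt(67 + 1/6561) = sqrt(439588/6561) = 2*sqrt(109897)/81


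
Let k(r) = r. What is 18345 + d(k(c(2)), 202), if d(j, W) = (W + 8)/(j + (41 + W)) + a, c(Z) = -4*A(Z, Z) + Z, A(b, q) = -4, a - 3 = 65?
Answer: 1602001/87 ≈ 18414.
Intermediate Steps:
a = 68 (a = 3 + 65 = 68)
c(Z) = 16 + Z (c(Z) = -4*(-4) + Z = 16 + Z)
d(j, W) = 68 + (8 + W)/(41 + W + j) (d(j, W) = (W + 8)/(j + (41 + W)) + 68 = (8 + W)/(41 + W + j) + 68 = 68 + (8 + W)/(41 + W + j))
18345 + d(k(c(2)), 202) = 18345 + (2796 + 68*(16 + 2) + 69*202)/(41 + 202 + (16 + 2)) = 18345 + (2796 + 68*18 + 13938)/(41 + 202 + 18) = 18345 + (2796 + 1224 + 13938)/261 = 18345 + (1/261)*17958 = 18345 + 5986/87 = 1602001/87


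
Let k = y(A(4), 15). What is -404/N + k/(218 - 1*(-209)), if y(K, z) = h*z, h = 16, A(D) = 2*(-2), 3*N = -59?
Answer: 531684/25193 ≈ 21.104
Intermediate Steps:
N = -59/3 (N = (1/3)*(-59) = -59/3 ≈ -19.667)
A(D) = -4
y(K, z) = 16*z
k = 240 (k = 16*15 = 240)
-404/N + k/(218 - 1*(-209)) = -404/(-59/3) + 240/(218 - 1*(-209)) = -404*(-3/59) + 240/(218 + 209) = 1212/59 + 240/427 = 531684/25193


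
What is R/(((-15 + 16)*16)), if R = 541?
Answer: 541/16 ≈ 33.813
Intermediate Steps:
R/(((-15 + 16)*16)) = 541/(((-15 + 16)*16)) = 541/((1*16)) = 541/16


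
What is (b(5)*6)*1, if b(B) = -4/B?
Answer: -24/5 ≈ -4.8000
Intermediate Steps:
(b(5)*6)*1 = (-4/5*6)*1 = (-4*⅕*6)*1 = -⅘*6*1 = -24/5*1 = -24/5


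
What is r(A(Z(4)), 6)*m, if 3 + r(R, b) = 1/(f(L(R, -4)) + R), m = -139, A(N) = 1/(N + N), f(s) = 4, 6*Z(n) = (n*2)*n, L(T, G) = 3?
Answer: 50179/131 ≈ 383.05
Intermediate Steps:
Z(n) = n²/3 (Z(n) = ((n*2)*n)/6 = ((2*n)*n)/6 = (2*n²)/6 = n²/3)
A(N) = 1/(2*N)
r(R, b) = -3 + 1/(4 + R)
r(A(Z(4)), 6)*m = ((-11 - 3/(2*((⅓)*4²)))/(4 + 1/(2*(((⅓)*4²)))))*(-139) = ((-11 - 3/(2*((⅓)*16)))/(4 + 1/(2*(((⅓)*16)))))*(-139) = ((-11 - 3/(2*16/3))/(4 + 1/(2*(16/3))))*(-139) = ((-11 - 3*3/(2*16))/(4 + (½)*(3/16)))*(-139) = ((-11 - 3*3/32)/(4 + 3/32))*(-139) = ((-11 - 9/32)/(131/32))*(-139) = ((32/131)*(-361/32))*(-139) = -361/131*(-139) = 50179/131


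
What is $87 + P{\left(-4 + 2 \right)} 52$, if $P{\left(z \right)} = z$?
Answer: $-17$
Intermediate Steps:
$87 + P{\left(-4 + 2 \right)} 52 = 87 + \left(-4 + 2\right) 52 = 87 - 104 = -17$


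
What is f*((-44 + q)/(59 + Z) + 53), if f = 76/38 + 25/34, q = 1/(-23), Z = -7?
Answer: 5800875/40664 ≈ 142.65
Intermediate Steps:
q = -1/23 (q = 1*(-1/23) = -1/23 ≈ -0.043478)
f = 93/34 (f = 76*(1/38) + 25*(1/34) = 2 + 25/34 = 93/34 ≈ 2.7353)
f*((-44 + q)/(59 + Z) + 53) = 93*((-44 - 1/23)/(59 - 7) + 53)/34 = 93*(-1013/23/52 + 53)/34 = 93*(-1013/23*1/52 + 53)/34 = 93*(-1013/1196 + 53)/34 = (93/34)*(62375/1196) = 5800875/40664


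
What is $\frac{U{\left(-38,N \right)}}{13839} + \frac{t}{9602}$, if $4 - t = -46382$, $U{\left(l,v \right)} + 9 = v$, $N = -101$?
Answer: $\frac{320439817}{66441039} \approx 4.8229$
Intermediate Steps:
$U{\left(l,v \right)} = -9 + v$
$t = 46386$ ($t = 4 - -46382 = 4 + 46382 = 46386$)
$\frac{U{\left(-38,N \right)}}{13839} + \frac{t}{9602} = \frac{-9 - 101}{13839} + \frac{46386}{9602} = \left(-110\right) \frac{1}{13839} + 46386 \cdot \frac{1}{9602} = - \frac{110}{13839} + \frac{23193}{4801} = \frac{320439817}{66441039}$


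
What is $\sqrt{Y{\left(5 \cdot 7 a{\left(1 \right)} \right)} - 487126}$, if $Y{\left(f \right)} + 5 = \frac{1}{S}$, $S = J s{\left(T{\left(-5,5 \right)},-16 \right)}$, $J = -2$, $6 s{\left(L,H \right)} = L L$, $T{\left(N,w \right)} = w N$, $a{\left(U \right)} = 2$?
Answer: $\frac{3 i \sqrt{33828542}}{25} \approx 697.95 i$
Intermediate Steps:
$T{\left(N,w \right)} = N w$
$s{\left(L,H \right)} = \frac{L^{2}}{6}$ ($s{\left(L,H \right)} = \frac{L L}{6} = \frac{L^{2}}{6}$)
$S = - \frac{625}{3}$ ($S = - 2 \frac{\left(\left(-5\right) 5\right)^{2}}{6} = - 2 \frac{\left(-25\right)^{2}}{6} = - 2 \cdot \frac{1}{6} \cdot 625 = \left(-2\right) \frac{625}{6} = - \frac{625}{3} \approx -208.33$)
$Y{\left(f \right)} = - \frac{3128}{625}$ ($Y{\left(f \right)} = -5 + \frac{1}{- \frac{625}{3}} = -5 - \frac{3}{625} = - \frac{3128}{625}$)
$\sqrt{Y{\left(5 \cdot 7 a{\left(1 \right)} \right)} - 487126} = \sqrt{- \frac{3128}{625} - 487126} = \sqrt{- \frac{304456878}{625}} = \frac{3 i \sqrt{33828542}}{25}$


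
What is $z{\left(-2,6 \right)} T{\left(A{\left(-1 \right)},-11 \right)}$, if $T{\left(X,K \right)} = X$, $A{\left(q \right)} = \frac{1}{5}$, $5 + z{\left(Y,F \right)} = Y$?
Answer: $- \frac{7}{5} \approx -1.4$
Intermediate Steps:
$z{\left(Y,F \right)} = -5 + Y$
$A{\left(q \right)} = \frac{1}{5}$
$z{\left(-2,6 \right)} T{\left(A{\left(-1 \right)},-11 \right)} = \left(-5 - 2\right) \frac{1}{5} = \left(-7\right) \frac{1}{5} = - \frac{7}{5}$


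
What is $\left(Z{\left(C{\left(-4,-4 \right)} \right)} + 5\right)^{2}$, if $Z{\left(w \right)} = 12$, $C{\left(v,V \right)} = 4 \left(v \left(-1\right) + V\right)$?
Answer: $289$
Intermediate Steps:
$C{\left(v,V \right)} = - 4 v + 4 V$ ($C{\left(v,V \right)} = 4 \left(- v + V\right) = 4 \left(V - v\right) = - 4 v + 4 V$)
$\left(Z{\left(C{\left(-4,-4 \right)} \right)} + 5\right)^{2} = \left(12 + 5\right)^{2} = 17^{2} = 289$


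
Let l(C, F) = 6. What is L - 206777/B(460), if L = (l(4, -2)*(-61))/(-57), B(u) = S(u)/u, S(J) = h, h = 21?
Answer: -1807228418/399 ≈ -4.5294e+6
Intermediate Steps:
S(J) = 21
B(u) = 21/u
L = 122/19 (L = (6*(-61))/(-57) = -366*(-1/57) = 122/19 ≈ 6.4211)
L - 206777/B(460) = 122/19 - 206777/(21/460) = 122/19 - 206777/(21*(1/460)) = 122/19 - 206777/21/460 = 122/19 - 206777*460/21 = 122/19 - 1*95117420/21 = 122/19 - 95117420/21 = -1807228418/399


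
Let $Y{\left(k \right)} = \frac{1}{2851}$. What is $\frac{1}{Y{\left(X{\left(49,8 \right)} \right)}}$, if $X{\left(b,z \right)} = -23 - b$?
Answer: $2851$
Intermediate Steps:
$Y{\left(k \right)} = \frac{1}{2851}$
$\frac{1}{Y{\left(X{\left(49,8 \right)} \right)}} = \frac{1}{\frac{1}{2851}} = 2851$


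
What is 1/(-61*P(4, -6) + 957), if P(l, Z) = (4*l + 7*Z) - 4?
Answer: 1/2787 ≈ 0.00035881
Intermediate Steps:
P(l, Z) = -4 + 4*l + 7*Z
1/(-61*P(4, -6) + 957) = 1/(-61*(-4 + 4*4 + 7*(-6)) + 957) = 1/(-61*(-4 + 16 - 42) + 957) = 1/(-61*(-30) + 957) = 1/(1830 + 957) = 1/2787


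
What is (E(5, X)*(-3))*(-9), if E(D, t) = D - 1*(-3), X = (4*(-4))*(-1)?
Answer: 216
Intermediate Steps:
X = 16 (X = -16*(-1) = 16)
E(D, t) = 3 + D (E(D, t) = D + 3 = 3 + D)
(E(5, X)*(-3))*(-9) = ((3 + 5)*(-3))*(-9) = (8*(-3))*(-9) = -24*(-9) = 216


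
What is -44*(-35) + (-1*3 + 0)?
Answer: 1537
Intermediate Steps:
-44*(-35) + (-1*3 + 0) = 1540 + (-3 + 0) = 1540 - 3 = 1537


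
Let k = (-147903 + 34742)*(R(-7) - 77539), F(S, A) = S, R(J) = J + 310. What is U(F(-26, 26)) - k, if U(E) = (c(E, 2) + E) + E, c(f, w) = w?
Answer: -8740103046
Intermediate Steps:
R(J) = 310 + J
U(E) = 2 + 2*E (U(E) = (2 + E) + E = 2 + 2*E)
k = 8740102996 (k = (-147903 + 34742)*((310 - 7) - 77539) = -113161*(303 - 77539) = -113161*(-77236) = 8740102996)
U(F(-26, 26)) - k = (2 + 2*(-26)) - 1*8740102996 = (2 - 52) - 8740102996 = -50 - 8740102996 = -8740103046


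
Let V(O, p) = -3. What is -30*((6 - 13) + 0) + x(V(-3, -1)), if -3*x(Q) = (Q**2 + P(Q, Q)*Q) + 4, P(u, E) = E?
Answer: 608/3 ≈ 202.67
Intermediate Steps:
x(Q) = -4/3 - 2*Q**2/3 (x(Q) = -((Q**2 + Q*Q) + 4)/3 = -((Q**2 + Q**2) + 4)/3 = -(2*Q**2 + 4)/3 = -(4 + 2*Q**2)/3 = -4/3 - 2*Q**2/3)
-30*((6 - 13) + 0) + x(V(-3, -1)) = -30*((6 - 13) + 0) + (-4/3 - 2/3*(-3)**2) = -30*(-7 + 0) + (-4/3 - 2/3*9) = -30*(-7) + (-4/3 - 6) = 210 - 22/3 = 608/3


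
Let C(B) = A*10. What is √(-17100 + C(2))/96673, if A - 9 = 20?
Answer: 41*I*√10/96673 ≈ 0.0013412*I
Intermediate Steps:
A = 29 (A = 9 + 20 = 29)
C(B) = 290 (C(B) = 29*10 = 290)
√(-17100 + C(2))/96673 = √(-17100 + 290)/96673 = √(-16810)*(1/96673) = (41*I*√10)*(1/96673) = 41*I*√10/96673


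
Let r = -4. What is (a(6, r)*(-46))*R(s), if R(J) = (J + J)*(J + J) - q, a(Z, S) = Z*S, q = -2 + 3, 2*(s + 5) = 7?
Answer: 8832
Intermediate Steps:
s = -3/2 (s = -5 + (½)*7 = -5 + 7/2 = -3/2 ≈ -1.5000)
q = 1
a(Z, S) = S*Z
R(J) = -1 + 4*J² (R(J) = (J + J)*(J + J) - 1*1 = (2*J)*(2*J) - 1 = 4*J² - 1 = -1 + 4*J²)
(a(6, r)*(-46))*R(s) = (-4*6*(-46))*(-1 + 4*(-3/2)²) = (-24*(-46))*(-1 + 4*(9/4)) = 1104*(-1 + 9) = 1104*8 = 8832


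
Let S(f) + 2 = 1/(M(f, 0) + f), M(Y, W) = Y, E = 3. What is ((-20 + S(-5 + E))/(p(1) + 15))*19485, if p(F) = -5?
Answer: -346833/8 ≈ -43354.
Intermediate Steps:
S(f) = -2 + 1/(2*f) (S(f) = -2 + 1/(f + f) = -2 + 1/(2*f))
((-20 + S(-5 + E))/(p(1) + 15))*19485 = ((-20 + (-2 + 1/(2*(-5 + 3))))/(-5 + 15))*19485 = ((-20 + (-2 + (½)/(-2)))/10)*19485 = ((-20 + (-2 + (½)*(-½)))*(⅒))*19485 = ((-20 + (-2 - ¼))*(⅒))*19485 = ((-20 - 9/4)*(⅒))*19485 = -89/4*⅒*19485 = -89/40*19485 = -346833/8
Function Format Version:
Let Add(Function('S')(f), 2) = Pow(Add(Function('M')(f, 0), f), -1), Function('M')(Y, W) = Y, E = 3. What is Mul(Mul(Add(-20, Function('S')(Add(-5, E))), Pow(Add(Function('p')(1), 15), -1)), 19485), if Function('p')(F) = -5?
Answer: Rational(-346833, 8) ≈ -43354.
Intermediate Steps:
Function('S')(f) = Add(-2, Mul(Rational(1, 2), Pow(f, -1))) (Function('S')(f) = Add(-2, Pow(Add(f, f), -1)) = Add(-2, Pow(Mul(2, f), -1)) = Add(-2, Mul(Rational(1, 2), Pow(f, -1))))
Mul(Mul(Add(-20, Function('S')(Add(-5, E))), Pow(Add(Function('p')(1), 15), -1)), 19485) = Mul(Mul(Add(-20, Add(-2, Mul(Rational(1, 2), Pow(Add(-5, 3), -1)))), Pow(Add(-5, 15), -1)), 19485) = Mul(Mul(Add(-20, Add(-2, Mul(Rational(1, 2), Pow(-2, -1)))), Pow(10, -1)), 19485) = Mul(Mul(Add(-20, Add(-2, Mul(Rational(1, 2), Rational(-1, 2)))), Rational(1, 10)), 19485) = Mul(Mul(Add(-20, Add(-2, Rational(-1, 4))), Rational(1, 10)), 19485) = Mul(Mul(Add(-20, Rational(-9, 4)), Rational(1, 10)), 19485) = Mul(Mul(Rational(-89, 4), Rational(1, 10)), 19485) = Mul(Rational(-89, 40), 19485) = Rational(-346833, 8)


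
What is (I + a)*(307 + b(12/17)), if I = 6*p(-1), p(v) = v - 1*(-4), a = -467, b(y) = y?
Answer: -2348719/17 ≈ -1.3816e+5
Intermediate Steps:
p(v) = 4 + v (p(v) = v + 4 = 4 + v)
I = 18 (I = 6*(4 - 1) = 6*3 = 18)
(I + a)*(307 + b(12/17)) = (18 - 467)*(307 + 12/17) = -449*(307 + 12*(1/17)) = -449*(307 + 12/17) = -449*5231/17 = -2348719/17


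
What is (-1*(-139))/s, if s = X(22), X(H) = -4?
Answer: -139/4 ≈ -34.750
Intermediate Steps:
s = -4
(-1*(-139))/s = -1*(-139)/(-4) = 139*(-¼) = -139/4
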